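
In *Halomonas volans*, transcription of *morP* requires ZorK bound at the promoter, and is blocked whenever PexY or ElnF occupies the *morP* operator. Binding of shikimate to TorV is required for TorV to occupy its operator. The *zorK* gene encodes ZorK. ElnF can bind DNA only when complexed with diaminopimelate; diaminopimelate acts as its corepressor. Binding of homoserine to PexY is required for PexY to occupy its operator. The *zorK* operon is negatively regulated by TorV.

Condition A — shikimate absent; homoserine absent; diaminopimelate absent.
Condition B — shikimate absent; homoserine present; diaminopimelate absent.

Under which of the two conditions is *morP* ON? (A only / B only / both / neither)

Condition A:
Shikimate is absent, so TorV is inactive.
With no repressor bound, *zorK* is transcribed.
So ZorK is produced and active.
Homoserine is absent, so PexY is inactive.
Diaminopimelate is absent, so ElnF is inactive.
No repressor is bound and ZorK is active, so *morP* is transcribed.
→ *morP* is ON in A.
Condition B:
Shikimate is absent, so TorV is inactive.
With no repressor bound, *zorK* is transcribed.
So ZorK is produced and active.
Homoserine is present, so PexY is active.
Diaminopimelate is absent, so ElnF is inactive.
With repressor PexY bound, *morP* is not transcribed.
→ *morP* is OFF in B.

A only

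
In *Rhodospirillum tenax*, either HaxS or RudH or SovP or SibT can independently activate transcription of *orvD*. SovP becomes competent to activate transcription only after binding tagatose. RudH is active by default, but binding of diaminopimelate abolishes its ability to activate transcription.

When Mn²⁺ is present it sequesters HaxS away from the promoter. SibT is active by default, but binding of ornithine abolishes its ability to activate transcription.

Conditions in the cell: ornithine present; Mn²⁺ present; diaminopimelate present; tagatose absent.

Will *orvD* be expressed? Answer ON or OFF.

Mn²⁺ is present, so HaxS is inactive.
Diaminopimelate is present, so RudH is inactive.
Tagatose is absent, so SovP is inactive.
Ornithine is present, so SibT is inactive.
No activator is available at the *orvD* promoter, so *orvD* is not transcribed.

OFF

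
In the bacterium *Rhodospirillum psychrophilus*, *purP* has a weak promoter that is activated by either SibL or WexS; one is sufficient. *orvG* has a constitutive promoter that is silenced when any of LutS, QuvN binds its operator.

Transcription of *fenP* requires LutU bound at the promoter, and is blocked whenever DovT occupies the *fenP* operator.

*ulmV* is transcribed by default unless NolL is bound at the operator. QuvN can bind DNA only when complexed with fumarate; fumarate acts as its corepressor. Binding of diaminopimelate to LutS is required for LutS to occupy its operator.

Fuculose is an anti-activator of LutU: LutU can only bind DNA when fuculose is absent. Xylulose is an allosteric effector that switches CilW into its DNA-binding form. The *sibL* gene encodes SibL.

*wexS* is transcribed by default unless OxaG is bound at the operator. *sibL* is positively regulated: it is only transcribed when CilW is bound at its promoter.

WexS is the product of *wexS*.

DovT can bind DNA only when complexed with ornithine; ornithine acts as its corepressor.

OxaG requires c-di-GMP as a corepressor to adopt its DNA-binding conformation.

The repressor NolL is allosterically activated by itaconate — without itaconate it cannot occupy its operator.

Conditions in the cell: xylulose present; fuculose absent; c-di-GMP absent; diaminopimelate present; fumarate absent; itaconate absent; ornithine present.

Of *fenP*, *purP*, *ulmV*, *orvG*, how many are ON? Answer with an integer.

2

Fuculose is absent, so LutU is active.
Ornithine is present, so DovT is active.
With repressor DovT bound, *fenP* is not transcribed.
→ *fenP* is OFF.
Xylulose is present, so CilW is active.
No repressor is bound and CilW is active, so *sibL* is transcribed.
So SibL is produced and active.
c-di-GMP is absent, so OxaG is inactive.
With no repressor bound, *wexS* is transcribed.
So WexS is produced and active.
Activator SibL is present, so *purP* is transcribed.
→ *purP* is ON.
Itaconate is absent, so NolL is inactive.
With no repressor bound, *ulmV* is transcribed.
→ *ulmV* is ON.
Diaminopimelate is present, so LutS is active.
Fumarate is absent, so QuvN is inactive.
With repressor LutS bound, *orvG* is not transcribed.
→ *orvG* is OFF.
2 of the 4 genes are transcribed.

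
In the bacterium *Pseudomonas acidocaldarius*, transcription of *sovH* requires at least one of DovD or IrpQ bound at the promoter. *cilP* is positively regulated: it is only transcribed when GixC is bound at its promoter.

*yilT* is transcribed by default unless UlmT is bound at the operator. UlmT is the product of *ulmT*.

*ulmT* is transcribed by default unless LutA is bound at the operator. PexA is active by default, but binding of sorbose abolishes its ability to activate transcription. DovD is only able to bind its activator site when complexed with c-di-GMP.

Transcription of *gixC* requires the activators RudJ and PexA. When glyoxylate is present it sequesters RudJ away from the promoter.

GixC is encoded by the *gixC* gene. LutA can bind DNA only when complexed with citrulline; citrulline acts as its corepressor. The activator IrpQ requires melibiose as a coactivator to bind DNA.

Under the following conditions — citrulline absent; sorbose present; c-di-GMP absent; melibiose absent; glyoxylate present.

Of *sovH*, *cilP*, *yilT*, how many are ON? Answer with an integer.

c-di-GMP is absent, so DovD is inactive.
Melibiose is absent, so IrpQ is inactive.
No activator is available at the *sovH* promoter, so *sovH* is not transcribed.
→ *sovH* is OFF.
Glyoxylate is present, so RudJ is inactive.
Sorbose is present, so PexA is inactive.
Required activator RudJ is absent, so *gixC* is not transcribed.
So GixC is not produced.
Required activator GixC is absent, so *cilP* is not transcribed.
→ *cilP* is OFF.
Citrulline is absent, so LutA is inactive.
With no repressor bound, *ulmT* is transcribed.
So UlmT is produced and active.
With repressor UlmT bound, *yilT* is not transcribed.
→ *yilT* is OFF.
0 of the 3 genes are transcribed.

0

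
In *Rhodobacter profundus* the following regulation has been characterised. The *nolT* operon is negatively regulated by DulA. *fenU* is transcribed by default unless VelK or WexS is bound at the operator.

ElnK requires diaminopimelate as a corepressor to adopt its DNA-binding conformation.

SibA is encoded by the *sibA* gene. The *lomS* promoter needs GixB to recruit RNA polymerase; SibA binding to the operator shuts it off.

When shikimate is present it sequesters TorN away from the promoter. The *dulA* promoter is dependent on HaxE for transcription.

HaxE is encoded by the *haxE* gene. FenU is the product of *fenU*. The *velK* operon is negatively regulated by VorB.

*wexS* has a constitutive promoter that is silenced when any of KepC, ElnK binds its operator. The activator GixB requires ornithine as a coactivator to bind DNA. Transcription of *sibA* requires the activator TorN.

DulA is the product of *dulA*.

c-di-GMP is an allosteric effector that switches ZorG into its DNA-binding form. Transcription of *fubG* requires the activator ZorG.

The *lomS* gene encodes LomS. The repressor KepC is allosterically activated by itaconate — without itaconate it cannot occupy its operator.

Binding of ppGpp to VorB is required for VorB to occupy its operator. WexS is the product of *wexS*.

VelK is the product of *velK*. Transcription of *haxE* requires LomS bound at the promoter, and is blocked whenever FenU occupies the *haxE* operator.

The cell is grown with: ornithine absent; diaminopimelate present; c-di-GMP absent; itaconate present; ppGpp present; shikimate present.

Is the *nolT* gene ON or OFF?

ON

ppGpp is present, so VorB is active.
With repressor VorB bound, *velK* is not transcribed.
So VelK is not produced.
Itaconate is present, so KepC is active.
Diaminopimelate is present, so ElnK is active.
With repressor KepC bound, *wexS* is not transcribed.
So WexS is not produced.
With no repressor bound, *fenU* is transcribed.
So FenU is produced and active.
Ornithine is absent, so GixB is inactive.
Shikimate is present, so TorN is inactive.
Required activator TorN is absent, so *sibA* is not transcribed.
So SibA is not produced.
Required activator GixB is absent, so *lomS* is not transcribed.
So LomS is not produced.
With repressor FenU bound, *haxE* is not transcribed.
So HaxE is not produced.
Required activator HaxE is absent, so *dulA* is not transcribed.
So DulA is not produced.
With no repressor bound, *nolT* is transcribed.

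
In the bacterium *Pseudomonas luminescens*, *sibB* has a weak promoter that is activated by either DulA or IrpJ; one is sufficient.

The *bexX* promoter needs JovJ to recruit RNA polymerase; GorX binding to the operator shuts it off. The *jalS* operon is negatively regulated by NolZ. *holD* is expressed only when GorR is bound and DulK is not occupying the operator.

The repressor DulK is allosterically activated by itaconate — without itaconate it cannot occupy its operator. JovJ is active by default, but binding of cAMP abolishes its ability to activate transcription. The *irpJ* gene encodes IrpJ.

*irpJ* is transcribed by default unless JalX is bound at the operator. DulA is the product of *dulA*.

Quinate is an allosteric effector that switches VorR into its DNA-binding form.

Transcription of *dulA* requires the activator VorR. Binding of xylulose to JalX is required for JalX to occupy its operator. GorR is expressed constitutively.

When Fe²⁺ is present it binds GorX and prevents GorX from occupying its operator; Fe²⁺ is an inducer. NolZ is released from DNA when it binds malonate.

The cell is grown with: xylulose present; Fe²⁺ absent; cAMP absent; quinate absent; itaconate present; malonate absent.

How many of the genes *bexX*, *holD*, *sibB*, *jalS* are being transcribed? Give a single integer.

cAMP is absent, so JovJ is active.
Fe²⁺ is absent, so GorX is active.
With repressor GorX bound, *bexX* is not transcribed.
→ *bexX* is OFF.
Itaconate is present, so DulK is active.
GorR is produced constitutively and is active.
With repressor DulK bound, *holD* is not transcribed.
→ *holD* is OFF.
Quinate is absent, so VorR is inactive.
Required activator VorR is absent, so *dulA* is not transcribed.
So DulA is not produced.
Xylulose is present, so JalX is active.
With repressor JalX bound, *irpJ* is not transcribed.
So IrpJ is not produced.
No activator is available at the *sibB* promoter, so *sibB* is not transcribed.
→ *sibB* is OFF.
Malonate is absent, so NolZ is active.
With repressor NolZ bound, *jalS* is not transcribed.
→ *jalS* is OFF.
0 of the 4 genes are transcribed.

0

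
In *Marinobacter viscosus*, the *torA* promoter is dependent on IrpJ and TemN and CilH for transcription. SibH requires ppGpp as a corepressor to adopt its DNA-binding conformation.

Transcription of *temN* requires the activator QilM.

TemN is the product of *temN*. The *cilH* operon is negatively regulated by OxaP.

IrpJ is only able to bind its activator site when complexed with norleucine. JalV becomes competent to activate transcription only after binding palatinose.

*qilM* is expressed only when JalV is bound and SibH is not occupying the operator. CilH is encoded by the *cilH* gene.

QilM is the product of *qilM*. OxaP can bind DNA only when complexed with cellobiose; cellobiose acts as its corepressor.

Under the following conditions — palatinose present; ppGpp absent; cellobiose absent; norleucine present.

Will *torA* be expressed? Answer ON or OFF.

Norleucine is present, so IrpJ is active.
Palatinose is present, so JalV is active.
ppGpp is absent, so SibH is inactive.
No repressor is bound and JalV is active, so *qilM* is transcribed.
So QilM is produced and active.
No repressor is bound and QilM is active, so *temN* is transcribed.
So TemN is produced and active.
Cellobiose is absent, so OxaP is inactive.
With no repressor bound, *cilH* is transcribed.
So CilH is produced and active.
No repressor is bound and IrpJ and TemN and CilH are active, so *torA* is transcribed.

ON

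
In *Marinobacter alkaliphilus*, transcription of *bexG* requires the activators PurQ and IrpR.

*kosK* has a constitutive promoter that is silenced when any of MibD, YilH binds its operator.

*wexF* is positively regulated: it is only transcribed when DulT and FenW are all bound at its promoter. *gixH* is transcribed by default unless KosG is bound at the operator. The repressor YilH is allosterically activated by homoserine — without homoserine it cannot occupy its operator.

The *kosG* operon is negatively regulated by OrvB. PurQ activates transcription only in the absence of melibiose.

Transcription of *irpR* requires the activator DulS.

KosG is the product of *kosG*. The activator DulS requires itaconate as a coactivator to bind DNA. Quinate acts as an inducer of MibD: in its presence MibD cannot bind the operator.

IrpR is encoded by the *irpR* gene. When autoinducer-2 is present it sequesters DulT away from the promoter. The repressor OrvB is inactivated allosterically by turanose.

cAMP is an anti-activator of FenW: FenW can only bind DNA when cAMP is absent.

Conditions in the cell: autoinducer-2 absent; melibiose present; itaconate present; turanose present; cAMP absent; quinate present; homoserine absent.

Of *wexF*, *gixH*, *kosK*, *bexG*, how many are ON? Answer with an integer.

Autoinducer-2 is absent, so DulT is active.
cAMP is absent, so FenW is active.
No repressor is bound and DulT and FenW are active, so *wexF* is transcribed.
→ *wexF* is ON.
Turanose is present, so OrvB is inactive.
With no repressor bound, *kosG* is transcribed.
So KosG is produced and active.
With repressor KosG bound, *gixH* is not transcribed.
→ *gixH* is OFF.
Quinate is present, so MibD is inactive.
Homoserine is absent, so YilH is inactive.
With no repressor bound, *kosK* is transcribed.
→ *kosK* is ON.
Melibiose is present, so PurQ is inactive.
Itaconate is present, so DulS is active.
No repressor is bound and DulS is active, so *irpR* is transcribed.
So IrpR is produced and active.
Required activator PurQ is absent, so *bexG* is not transcribed.
→ *bexG* is OFF.
2 of the 4 genes are transcribed.

2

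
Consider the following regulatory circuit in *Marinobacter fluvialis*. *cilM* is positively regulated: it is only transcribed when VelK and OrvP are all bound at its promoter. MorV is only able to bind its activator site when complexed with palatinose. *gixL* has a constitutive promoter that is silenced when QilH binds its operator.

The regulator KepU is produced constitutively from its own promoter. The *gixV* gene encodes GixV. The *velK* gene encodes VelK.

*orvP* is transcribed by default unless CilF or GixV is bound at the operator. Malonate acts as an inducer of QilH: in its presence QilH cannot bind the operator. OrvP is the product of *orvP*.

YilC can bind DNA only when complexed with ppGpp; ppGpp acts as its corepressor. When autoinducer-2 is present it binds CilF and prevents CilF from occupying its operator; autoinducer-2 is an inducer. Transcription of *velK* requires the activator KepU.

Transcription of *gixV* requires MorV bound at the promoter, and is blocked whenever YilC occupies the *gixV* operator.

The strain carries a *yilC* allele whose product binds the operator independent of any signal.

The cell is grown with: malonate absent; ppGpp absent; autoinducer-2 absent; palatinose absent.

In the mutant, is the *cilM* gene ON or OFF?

OFF

KepU is produced constitutively and is active.
No repressor is bound and KepU is active, so *velK* is transcribed.
So VelK is produced and active.
Autoinducer-2 is absent, so CilF is active.
YilC is constitutively active in this strain.
Palatinose is absent, so MorV is inactive.
With repressor YilC bound, *gixV* is not transcribed.
So GixV is not produced.
With repressor CilF bound, *orvP* is not transcribed.
So OrvP is not produced.
Required activator OrvP is absent, so *cilM* is not transcribed.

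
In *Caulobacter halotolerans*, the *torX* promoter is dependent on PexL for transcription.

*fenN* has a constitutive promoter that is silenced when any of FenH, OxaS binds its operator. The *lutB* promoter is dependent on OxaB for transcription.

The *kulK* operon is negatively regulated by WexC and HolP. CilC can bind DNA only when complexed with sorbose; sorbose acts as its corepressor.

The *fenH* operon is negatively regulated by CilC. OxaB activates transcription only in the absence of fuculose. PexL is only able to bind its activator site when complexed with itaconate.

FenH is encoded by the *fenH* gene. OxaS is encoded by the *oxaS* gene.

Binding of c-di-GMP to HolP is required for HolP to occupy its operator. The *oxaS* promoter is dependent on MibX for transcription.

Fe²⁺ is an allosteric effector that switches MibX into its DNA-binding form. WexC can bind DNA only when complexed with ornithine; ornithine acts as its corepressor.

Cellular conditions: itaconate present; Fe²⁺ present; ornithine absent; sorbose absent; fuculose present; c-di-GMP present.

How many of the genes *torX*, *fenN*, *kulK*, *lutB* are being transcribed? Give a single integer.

1

Itaconate is present, so PexL is active.
No repressor is bound and PexL is active, so *torX* is transcribed.
→ *torX* is ON.
Sorbose is absent, so CilC is inactive.
With no repressor bound, *fenH* is transcribed.
So FenH is produced and active.
Fe²⁺ is present, so MibX is active.
No repressor is bound and MibX is active, so *oxaS* is transcribed.
So OxaS is produced and active.
With repressor FenH bound, *fenN* is not transcribed.
→ *fenN* is OFF.
Ornithine is absent, so WexC is inactive.
c-di-GMP is present, so HolP is active.
With repressor HolP bound, *kulK* is not transcribed.
→ *kulK* is OFF.
Fuculose is present, so OxaB is inactive.
Required activator OxaB is absent, so *lutB* is not transcribed.
→ *lutB* is OFF.
1 of the 4 genes is transcribed.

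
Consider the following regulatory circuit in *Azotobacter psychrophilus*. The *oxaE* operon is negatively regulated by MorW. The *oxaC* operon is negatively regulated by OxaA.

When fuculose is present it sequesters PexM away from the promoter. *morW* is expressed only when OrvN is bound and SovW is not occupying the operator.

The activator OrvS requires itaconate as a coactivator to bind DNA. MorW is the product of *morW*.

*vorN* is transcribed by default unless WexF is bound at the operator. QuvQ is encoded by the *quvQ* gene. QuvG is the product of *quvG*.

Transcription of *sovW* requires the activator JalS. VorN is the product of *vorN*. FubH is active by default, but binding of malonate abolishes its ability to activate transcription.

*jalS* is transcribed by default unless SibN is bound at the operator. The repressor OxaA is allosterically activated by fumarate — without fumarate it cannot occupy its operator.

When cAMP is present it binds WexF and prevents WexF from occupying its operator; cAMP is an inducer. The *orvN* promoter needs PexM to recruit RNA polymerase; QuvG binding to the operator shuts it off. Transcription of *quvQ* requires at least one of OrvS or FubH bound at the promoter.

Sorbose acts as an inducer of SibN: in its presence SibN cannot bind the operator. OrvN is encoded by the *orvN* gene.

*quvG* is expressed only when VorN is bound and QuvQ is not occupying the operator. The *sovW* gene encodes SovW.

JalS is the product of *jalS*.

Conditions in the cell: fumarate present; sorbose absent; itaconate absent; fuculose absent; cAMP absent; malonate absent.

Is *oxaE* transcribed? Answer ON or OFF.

Itaconate is absent, so OrvS is inactive.
Malonate is absent, so FubH is active.
Activator FubH is present, so *quvQ* is transcribed.
So QuvQ is produced and active.
cAMP is absent, so WexF is active.
With repressor WexF bound, *vorN* is not transcribed.
So VorN is not produced.
With repressor QuvQ bound, *quvG* is not transcribed.
So QuvG is not produced.
Fuculose is absent, so PexM is active.
No repressor is bound and PexM is active, so *orvN* is transcribed.
So OrvN is produced and active.
Sorbose is absent, so SibN is active.
With repressor SibN bound, *jalS* is not transcribed.
So JalS is not produced.
Required activator JalS is absent, so *sovW* is not transcribed.
So SovW is not produced.
No repressor is bound and OrvN is active, so *morW* is transcribed.
So MorW is produced and active.
With repressor MorW bound, *oxaE* is not transcribed.

OFF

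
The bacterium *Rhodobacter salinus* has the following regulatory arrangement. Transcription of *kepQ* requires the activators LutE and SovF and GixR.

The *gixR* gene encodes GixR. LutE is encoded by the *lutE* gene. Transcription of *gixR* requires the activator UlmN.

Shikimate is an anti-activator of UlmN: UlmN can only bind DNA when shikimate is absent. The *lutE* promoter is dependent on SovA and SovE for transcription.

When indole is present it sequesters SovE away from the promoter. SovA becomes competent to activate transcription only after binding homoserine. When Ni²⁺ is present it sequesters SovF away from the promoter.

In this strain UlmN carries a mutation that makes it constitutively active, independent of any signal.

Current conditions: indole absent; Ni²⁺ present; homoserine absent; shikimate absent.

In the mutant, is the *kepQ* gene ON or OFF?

OFF

Homoserine is absent, so SovA is inactive.
Indole is absent, so SovE is active.
Required activator SovA is absent, so *lutE* is not transcribed.
So LutE is not produced.
Ni²⁺ is present, so SovF is inactive.
UlmN is constitutively active in this strain.
No repressor is bound and UlmN is active, so *gixR* is transcribed.
So GixR is produced and active.
Required activator LutE is absent, so *kepQ* is not transcribed.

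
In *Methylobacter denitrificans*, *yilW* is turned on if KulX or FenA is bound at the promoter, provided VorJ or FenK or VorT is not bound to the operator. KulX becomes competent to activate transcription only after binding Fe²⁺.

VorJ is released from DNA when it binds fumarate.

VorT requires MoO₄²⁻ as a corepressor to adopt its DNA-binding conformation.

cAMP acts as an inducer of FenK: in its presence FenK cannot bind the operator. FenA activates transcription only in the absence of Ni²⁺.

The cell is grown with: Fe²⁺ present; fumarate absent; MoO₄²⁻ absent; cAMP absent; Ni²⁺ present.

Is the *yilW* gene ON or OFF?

OFF

Fe²⁺ is present, so KulX is active.
Fumarate is absent, so VorJ is active.
cAMP is absent, so FenK is active.
Ni²⁺ is present, so FenA is inactive.
MoO₄²⁻ is absent, so VorT is inactive.
With repressor VorJ bound, *yilW* is not transcribed.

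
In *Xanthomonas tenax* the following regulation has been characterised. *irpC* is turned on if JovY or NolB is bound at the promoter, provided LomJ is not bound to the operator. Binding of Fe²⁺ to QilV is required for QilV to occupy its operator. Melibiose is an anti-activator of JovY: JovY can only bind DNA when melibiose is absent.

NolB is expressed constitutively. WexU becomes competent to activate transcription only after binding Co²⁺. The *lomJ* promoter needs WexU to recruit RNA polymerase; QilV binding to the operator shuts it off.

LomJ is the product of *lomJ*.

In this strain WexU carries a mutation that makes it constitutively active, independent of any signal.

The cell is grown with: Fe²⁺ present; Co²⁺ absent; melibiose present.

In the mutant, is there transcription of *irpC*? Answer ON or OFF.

ON

Fe²⁺ is present, so QilV is active.
WexU is constitutively active in this strain.
With repressor QilV bound, *lomJ* is not transcribed.
So LomJ is not produced.
Melibiose is present, so JovY is inactive.
NolB is produced constitutively and is active.
Activator NolB is present, so *irpC* is transcribed.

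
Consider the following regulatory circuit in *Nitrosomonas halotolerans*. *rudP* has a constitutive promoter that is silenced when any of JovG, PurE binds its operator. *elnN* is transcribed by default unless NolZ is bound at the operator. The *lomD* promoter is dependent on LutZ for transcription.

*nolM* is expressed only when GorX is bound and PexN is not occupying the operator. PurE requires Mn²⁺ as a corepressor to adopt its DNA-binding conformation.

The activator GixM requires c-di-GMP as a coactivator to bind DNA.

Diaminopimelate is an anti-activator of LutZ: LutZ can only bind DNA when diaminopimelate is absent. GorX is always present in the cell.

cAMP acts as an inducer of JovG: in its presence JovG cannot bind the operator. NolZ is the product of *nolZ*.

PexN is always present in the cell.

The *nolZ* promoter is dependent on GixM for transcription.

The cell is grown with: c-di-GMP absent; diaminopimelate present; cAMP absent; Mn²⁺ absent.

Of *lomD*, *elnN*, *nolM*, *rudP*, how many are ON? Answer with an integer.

1

Diaminopimelate is present, so LutZ is inactive.
Required activator LutZ is absent, so *lomD* is not transcribed.
→ *lomD* is OFF.
c-di-GMP is absent, so GixM is inactive.
Required activator GixM is absent, so *nolZ* is not transcribed.
So NolZ is not produced.
With no repressor bound, *elnN* is transcribed.
→ *elnN* is ON.
PexN is produced constitutively and is active.
GorX is produced constitutively and is active.
With repressor PexN bound, *nolM* is not transcribed.
→ *nolM* is OFF.
cAMP is absent, so JovG is active.
Mn²⁺ is absent, so PurE is inactive.
With repressor JovG bound, *rudP* is not transcribed.
→ *rudP* is OFF.
1 of the 4 genes is transcribed.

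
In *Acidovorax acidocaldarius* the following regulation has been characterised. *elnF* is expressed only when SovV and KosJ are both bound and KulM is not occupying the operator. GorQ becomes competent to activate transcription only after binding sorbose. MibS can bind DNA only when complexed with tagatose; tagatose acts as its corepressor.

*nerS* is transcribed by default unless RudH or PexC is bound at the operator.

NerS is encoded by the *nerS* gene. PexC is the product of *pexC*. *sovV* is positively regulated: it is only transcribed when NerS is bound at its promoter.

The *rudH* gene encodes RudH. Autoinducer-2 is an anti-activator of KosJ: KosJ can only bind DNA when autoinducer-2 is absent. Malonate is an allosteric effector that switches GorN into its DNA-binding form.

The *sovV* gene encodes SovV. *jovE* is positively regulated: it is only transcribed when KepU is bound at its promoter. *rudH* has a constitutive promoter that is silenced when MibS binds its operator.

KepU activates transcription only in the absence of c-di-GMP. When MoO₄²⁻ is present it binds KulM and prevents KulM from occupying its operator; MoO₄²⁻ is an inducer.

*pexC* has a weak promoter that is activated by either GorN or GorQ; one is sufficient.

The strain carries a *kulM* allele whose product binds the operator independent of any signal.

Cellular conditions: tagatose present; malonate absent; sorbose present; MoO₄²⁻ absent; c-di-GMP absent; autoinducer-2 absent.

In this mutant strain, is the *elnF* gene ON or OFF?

Tagatose is present, so MibS is active.
With repressor MibS bound, *rudH* is not transcribed.
So RudH is not produced.
Malonate is absent, so GorN is inactive.
Sorbose is present, so GorQ is active.
Activator GorQ is present, so *pexC* is transcribed.
So PexC is produced and active.
With repressor PexC bound, *nerS* is not transcribed.
So NerS is not produced.
Required activator NerS is absent, so *sovV* is not transcribed.
So SovV is not produced.
Autoinducer-2 is absent, so KosJ is active.
KulM is constitutively active in this strain.
With repressor KulM bound, *elnF* is not transcribed.

OFF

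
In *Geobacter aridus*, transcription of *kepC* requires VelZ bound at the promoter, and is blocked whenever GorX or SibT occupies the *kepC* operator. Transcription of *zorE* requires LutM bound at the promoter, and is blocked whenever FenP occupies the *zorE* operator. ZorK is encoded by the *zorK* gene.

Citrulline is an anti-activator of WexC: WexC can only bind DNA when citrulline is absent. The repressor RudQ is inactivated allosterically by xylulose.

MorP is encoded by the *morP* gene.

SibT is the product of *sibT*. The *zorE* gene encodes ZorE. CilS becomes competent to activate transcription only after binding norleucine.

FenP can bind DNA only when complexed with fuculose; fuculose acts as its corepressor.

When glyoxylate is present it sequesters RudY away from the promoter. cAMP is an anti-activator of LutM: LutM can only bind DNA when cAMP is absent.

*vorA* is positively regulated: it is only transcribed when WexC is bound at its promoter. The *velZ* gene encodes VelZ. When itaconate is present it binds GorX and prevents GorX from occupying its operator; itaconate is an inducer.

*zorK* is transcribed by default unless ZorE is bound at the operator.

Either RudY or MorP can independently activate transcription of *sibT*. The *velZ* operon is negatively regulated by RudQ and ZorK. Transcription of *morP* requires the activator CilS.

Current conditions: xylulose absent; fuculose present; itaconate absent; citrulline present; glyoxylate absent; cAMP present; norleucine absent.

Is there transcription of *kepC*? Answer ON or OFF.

OFF

Xylulose is absent, so RudQ is active.
cAMP is present, so LutM is inactive.
Fuculose is present, so FenP is active.
With repressor FenP bound, *zorE* is not transcribed.
So ZorE is not produced.
With no repressor bound, *zorK* is transcribed.
So ZorK is produced and active.
With repressor RudQ bound, *velZ* is not transcribed.
So VelZ is not produced.
Itaconate is absent, so GorX is active.
Glyoxylate is absent, so RudY is active.
Norleucine is absent, so CilS is inactive.
Required activator CilS is absent, so *morP* is not transcribed.
So MorP is not produced.
Activator RudY is present, so *sibT* is transcribed.
So SibT is produced and active.
With repressor GorX bound, *kepC* is not transcribed.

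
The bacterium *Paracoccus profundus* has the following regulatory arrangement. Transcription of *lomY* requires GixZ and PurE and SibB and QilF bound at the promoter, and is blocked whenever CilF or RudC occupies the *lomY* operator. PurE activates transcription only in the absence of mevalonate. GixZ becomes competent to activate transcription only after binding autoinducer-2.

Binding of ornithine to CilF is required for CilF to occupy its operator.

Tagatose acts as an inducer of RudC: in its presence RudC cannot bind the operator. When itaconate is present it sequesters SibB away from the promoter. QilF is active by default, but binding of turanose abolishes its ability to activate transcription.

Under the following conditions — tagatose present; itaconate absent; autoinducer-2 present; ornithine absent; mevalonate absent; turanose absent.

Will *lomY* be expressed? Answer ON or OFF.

Autoinducer-2 is present, so GixZ is active.
Ornithine is absent, so CilF is inactive.
Mevalonate is absent, so PurE is active.
Itaconate is absent, so SibB is active.
Tagatose is present, so RudC is inactive.
Turanose is absent, so QilF is active.
No repressor is bound and GixZ and PurE and SibB and QilF are active, so *lomY* is transcribed.

ON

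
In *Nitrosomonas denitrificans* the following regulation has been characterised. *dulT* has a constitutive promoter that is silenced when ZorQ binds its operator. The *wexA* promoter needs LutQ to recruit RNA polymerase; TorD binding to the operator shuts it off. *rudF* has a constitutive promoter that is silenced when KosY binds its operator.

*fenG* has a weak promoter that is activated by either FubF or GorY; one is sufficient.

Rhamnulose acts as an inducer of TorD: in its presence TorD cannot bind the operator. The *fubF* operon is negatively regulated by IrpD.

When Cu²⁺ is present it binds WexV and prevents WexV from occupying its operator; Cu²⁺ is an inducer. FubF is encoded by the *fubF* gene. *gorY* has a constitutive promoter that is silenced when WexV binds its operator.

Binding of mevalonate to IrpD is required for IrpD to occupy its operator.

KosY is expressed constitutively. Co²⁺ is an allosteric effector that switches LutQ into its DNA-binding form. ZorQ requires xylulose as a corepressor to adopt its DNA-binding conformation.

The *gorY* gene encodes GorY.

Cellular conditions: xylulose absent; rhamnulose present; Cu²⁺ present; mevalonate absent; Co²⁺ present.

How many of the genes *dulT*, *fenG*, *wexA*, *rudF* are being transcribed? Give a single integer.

3

Xylulose is absent, so ZorQ is inactive.
With no repressor bound, *dulT* is transcribed.
→ *dulT* is ON.
Mevalonate is absent, so IrpD is inactive.
With no repressor bound, *fubF* is transcribed.
So FubF is produced and active.
Cu²⁺ is present, so WexV is inactive.
With no repressor bound, *gorY* is transcribed.
So GorY is produced and active.
Activator FubF is present, so *fenG* is transcribed.
→ *fenG* is ON.
Rhamnulose is present, so TorD is inactive.
Co²⁺ is present, so LutQ is active.
No repressor is bound and LutQ is active, so *wexA* is transcribed.
→ *wexA* is ON.
KosY is produced constitutively and is active.
With repressor KosY bound, *rudF* is not transcribed.
→ *rudF* is OFF.
3 of the 4 genes are transcribed.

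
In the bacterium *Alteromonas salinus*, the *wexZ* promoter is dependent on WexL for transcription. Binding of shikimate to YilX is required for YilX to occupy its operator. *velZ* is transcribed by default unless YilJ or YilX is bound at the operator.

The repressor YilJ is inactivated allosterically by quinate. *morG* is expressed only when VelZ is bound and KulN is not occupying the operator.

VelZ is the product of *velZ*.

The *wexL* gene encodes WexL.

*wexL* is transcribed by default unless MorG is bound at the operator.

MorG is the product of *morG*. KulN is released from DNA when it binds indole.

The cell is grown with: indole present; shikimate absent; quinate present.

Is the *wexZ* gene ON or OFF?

OFF

Quinate is present, so YilJ is inactive.
Shikimate is absent, so YilX is inactive.
With no repressor bound, *velZ* is transcribed.
So VelZ is produced and active.
Indole is present, so KulN is inactive.
No repressor is bound and VelZ is active, so *morG* is transcribed.
So MorG is produced and active.
With repressor MorG bound, *wexL* is not transcribed.
So WexL is not produced.
Required activator WexL is absent, so *wexZ* is not transcribed.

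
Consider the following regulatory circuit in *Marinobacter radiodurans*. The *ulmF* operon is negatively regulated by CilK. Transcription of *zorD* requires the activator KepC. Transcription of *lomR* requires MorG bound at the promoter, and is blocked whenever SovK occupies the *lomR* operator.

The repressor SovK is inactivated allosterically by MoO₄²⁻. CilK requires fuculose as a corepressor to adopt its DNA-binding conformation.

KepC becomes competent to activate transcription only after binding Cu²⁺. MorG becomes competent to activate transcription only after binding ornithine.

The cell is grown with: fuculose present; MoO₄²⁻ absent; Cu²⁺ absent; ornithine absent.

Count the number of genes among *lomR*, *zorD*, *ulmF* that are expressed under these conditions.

MoO₄²⁻ is absent, so SovK is active.
Ornithine is absent, so MorG is inactive.
With repressor SovK bound, *lomR* is not transcribed.
→ *lomR* is OFF.
Cu²⁺ is absent, so KepC is inactive.
Required activator KepC is absent, so *zorD* is not transcribed.
→ *zorD* is OFF.
Fuculose is present, so CilK is active.
With repressor CilK bound, *ulmF* is not transcribed.
→ *ulmF* is OFF.
0 of the 3 genes are transcribed.

0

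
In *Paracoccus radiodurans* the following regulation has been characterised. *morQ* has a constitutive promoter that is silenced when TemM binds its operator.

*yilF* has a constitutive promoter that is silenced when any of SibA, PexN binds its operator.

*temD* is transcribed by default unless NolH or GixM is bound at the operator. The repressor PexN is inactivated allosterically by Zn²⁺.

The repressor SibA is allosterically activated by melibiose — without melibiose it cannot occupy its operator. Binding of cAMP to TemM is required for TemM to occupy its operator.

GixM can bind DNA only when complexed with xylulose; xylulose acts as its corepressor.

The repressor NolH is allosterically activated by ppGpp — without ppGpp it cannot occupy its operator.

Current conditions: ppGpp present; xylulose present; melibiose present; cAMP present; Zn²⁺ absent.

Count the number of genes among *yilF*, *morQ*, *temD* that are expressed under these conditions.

Melibiose is present, so SibA is active.
Zn²⁺ is absent, so PexN is active.
With repressor SibA bound, *yilF* is not transcribed.
→ *yilF* is OFF.
cAMP is present, so TemM is active.
With repressor TemM bound, *morQ* is not transcribed.
→ *morQ* is OFF.
ppGpp is present, so NolH is active.
Xylulose is present, so GixM is active.
With repressor NolH bound, *temD* is not transcribed.
→ *temD* is OFF.
0 of the 3 genes are transcribed.

0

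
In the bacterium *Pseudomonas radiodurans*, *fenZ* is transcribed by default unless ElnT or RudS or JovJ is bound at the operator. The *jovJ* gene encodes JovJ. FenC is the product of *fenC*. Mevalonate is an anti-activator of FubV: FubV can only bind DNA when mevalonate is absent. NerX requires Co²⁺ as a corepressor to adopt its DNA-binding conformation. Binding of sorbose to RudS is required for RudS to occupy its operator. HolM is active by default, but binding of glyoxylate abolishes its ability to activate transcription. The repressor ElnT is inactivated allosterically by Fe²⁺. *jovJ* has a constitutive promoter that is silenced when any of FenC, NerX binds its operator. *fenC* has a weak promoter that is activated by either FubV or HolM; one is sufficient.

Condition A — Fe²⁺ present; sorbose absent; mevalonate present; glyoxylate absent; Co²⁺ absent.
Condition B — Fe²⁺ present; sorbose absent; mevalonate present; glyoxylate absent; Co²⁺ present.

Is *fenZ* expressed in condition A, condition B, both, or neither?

Condition A:
Fe²⁺ is present, so ElnT is inactive.
Sorbose is absent, so RudS is inactive.
Mevalonate is present, so FubV is inactive.
Glyoxylate is absent, so HolM is active.
Activator HolM is present, so *fenC* is transcribed.
So FenC is produced and active.
Co²⁺ is absent, so NerX is inactive.
With repressor FenC bound, *jovJ* is not transcribed.
So JovJ is not produced.
With no repressor bound, *fenZ* is transcribed.
→ *fenZ* is ON in A.
Condition B:
Fe²⁺ is present, so ElnT is inactive.
Sorbose is absent, so RudS is inactive.
Mevalonate is present, so FubV is inactive.
Glyoxylate is absent, so HolM is active.
Activator HolM is present, so *fenC* is transcribed.
So FenC is produced and active.
Co²⁺ is present, so NerX is active.
With repressor FenC bound, *jovJ* is not transcribed.
So JovJ is not produced.
With no repressor bound, *fenZ* is transcribed.
→ *fenZ* is ON in B.

both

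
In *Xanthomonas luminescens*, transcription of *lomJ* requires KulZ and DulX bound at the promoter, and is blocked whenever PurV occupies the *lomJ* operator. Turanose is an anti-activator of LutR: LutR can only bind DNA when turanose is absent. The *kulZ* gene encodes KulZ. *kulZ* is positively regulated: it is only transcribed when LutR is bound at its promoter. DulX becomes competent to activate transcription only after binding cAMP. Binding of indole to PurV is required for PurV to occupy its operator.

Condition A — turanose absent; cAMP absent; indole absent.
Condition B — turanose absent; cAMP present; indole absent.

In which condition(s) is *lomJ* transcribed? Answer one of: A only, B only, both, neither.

B only

Condition A:
Turanose is absent, so LutR is active.
No repressor is bound and LutR is active, so *kulZ* is transcribed.
So KulZ is produced and active.
cAMP is absent, so DulX is inactive.
Indole is absent, so PurV is inactive.
Required activator DulX is absent, so *lomJ* is not transcribed.
→ *lomJ* is OFF in A.
Condition B:
Turanose is absent, so LutR is active.
No repressor is bound and LutR is active, so *kulZ* is transcribed.
So KulZ is produced and active.
cAMP is present, so DulX is active.
Indole is absent, so PurV is inactive.
No repressor is bound and KulZ and DulX are active, so *lomJ* is transcribed.
→ *lomJ* is ON in B.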